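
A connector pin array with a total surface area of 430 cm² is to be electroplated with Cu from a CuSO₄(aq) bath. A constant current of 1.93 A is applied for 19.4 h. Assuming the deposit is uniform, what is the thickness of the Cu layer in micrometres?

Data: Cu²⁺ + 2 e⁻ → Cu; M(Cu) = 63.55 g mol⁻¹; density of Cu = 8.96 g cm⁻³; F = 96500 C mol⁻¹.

Q = I·t = 1.930 × 69840 = 134800 C; n(e⁻) = 1.397 mol.
n(Cu) = n(e⁻)/2 = 0.6984 mol, so m = 0.6984 × 63.55 = 44.38 g.
Volume = m/ρ = 44.38 / 8.96 = 4.953 cm³.
Thickness = V/A = 4.953 / 430 = 0.0115 cm = 115 μm.

115 μm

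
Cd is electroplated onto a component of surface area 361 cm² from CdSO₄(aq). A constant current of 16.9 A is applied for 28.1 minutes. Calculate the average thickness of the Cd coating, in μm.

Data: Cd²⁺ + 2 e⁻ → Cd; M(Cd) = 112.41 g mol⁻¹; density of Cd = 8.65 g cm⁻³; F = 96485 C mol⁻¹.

Q = I·t = 16.90 × 1686.0 = 28490 C; n(e⁻) = 0.2953 mol.
n(Cd) = n(e⁻)/2 = 0.1477 mol, so m = 0.1477 × 112.41 = 16.60 g.
Volume = m/ρ = 16.60 / 8.65 = 1.919 cm³.
Thickness = V/A = 1.919 / 361 = 0.00532 cm = 53.2 μm.

53.2 μm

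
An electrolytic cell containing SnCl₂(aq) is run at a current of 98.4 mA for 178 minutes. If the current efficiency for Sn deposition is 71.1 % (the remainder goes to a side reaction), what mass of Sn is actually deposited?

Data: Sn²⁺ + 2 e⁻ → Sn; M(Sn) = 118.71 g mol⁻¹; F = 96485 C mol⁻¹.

Q = I·t = 0.09840 × 10680 = 1051 C.
n(e⁻) = 1051/96485 = 0.01089 mol; theoretically n(Sn) = 0.01089/2 = 0.005446 mol, m_theo = 0.6465 g.
At 71.1 % efficiency, m_actual = 0.711 × 0.6465 = 0.460 g.

0.460 g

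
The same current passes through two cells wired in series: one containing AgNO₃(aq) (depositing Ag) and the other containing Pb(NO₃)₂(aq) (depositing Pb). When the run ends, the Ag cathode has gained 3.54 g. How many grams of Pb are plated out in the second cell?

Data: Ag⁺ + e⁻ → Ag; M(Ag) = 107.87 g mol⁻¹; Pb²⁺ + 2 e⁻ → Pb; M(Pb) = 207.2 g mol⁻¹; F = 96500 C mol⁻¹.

n(Ag) = 3.54 / 107.87 = 0.03282 mol.
Since Ag⁺ + e⁻ → Ag, n(e⁻) passed = 1 × 0.03282 = 0.03282 mol.
Cells in series carry the same charge, so the same 0.03282 mol of electrons passes through cell 2.
Pb²⁺ + 2 e⁻ → Pb, so n(Pb) = 0.03282 / 2 = 0.01641 mol.
m(Pb) = 0.01641 × 207.2 = 3.40 g.

3.40 g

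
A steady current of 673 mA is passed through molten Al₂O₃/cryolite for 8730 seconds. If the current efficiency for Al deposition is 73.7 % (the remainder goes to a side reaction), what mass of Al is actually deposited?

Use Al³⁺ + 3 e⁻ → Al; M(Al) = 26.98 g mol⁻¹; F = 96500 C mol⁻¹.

Q = I·t = 0.6730 × 8730.0 = 5875 C.
n(e⁻) = 5875/96500 = 0.06088 mol; theoretically n(Al) = 0.06088/3 = 0.02029 mol, m_theo = 0.5475 g.
At 73.7 % efficiency, m_actual = 0.737 × 0.5475 = 0.404 g.

0.404 g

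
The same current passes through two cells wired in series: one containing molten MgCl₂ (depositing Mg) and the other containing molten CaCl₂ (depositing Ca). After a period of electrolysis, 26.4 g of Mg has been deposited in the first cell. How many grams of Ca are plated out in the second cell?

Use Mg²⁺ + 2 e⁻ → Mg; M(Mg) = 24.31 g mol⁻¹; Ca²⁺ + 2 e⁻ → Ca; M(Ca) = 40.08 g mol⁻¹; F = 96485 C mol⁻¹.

n(Mg) = 26.4 / 24.31 = 1.086 mol.
Since Mg²⁺ + 2 e⁻ → Mg, n(e⁻) passed = 2 × 1.086 = 2.172 mol.
Cells in series carry the same charge, so the same 2.172 mol of electrons passes through cell 2.
Ca²⁺ + 2 e⁻ → Ca, so n(Ca) = 2.172 / 2 = 1.086 mol.
m(Ca) = 1.086 × 40.08 = 43.5 g.

43.5 g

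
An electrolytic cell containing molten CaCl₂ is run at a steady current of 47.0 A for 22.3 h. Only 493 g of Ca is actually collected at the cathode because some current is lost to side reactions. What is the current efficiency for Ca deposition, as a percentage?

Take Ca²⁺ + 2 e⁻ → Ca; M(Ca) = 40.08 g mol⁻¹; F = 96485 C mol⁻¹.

Q = I·t = 47.00 × 80280 = 3773000 C; n(e⁻) = 3773000/96485 = 39.11 mol.
Theoretical n(Ca) = n(e⁻)/2 = 19.55 mol, i.e. m_theo = 19.55 × 40.08 = 783.7 g.
Efficiency = m_actual / m_theo = 493 / 783.7 = 62.9 %.

62.9 %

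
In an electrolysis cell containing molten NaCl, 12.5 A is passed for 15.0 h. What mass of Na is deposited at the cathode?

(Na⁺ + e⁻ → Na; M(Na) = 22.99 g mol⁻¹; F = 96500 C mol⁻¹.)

Q = I·t = 12.50 A × 54000 s = 675000 C.
n(e⁻) = Q/F = 675000 / 96500 = 6.995 mol.
Na⁺ + e⁻ → Na, so n(Na) = n(e⁻)/1 = 6.995 mol.
m = n·M = 6.995 × 22.99 = 161 g.

161 g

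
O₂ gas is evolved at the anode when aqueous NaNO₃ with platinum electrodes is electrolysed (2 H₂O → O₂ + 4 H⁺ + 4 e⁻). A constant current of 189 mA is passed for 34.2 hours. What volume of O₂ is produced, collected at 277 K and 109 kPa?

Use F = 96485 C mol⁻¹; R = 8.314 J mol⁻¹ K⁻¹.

1.27 L

Q = I·t = 0.1890 A × 123120 s = 23270 C.
n(e⁻) = Q/F = 23270 / 96485 = 0.2412 mol.
4 electrons are transferred per O₂ molecule, so n(O₂) = 0.2412 / 4 = 0.06029 mol.
V = nRT/P = (0.06029 × 8.314 × 277) / (109 × 10³ Pa) = 0.00127 m³ = 1.27 L.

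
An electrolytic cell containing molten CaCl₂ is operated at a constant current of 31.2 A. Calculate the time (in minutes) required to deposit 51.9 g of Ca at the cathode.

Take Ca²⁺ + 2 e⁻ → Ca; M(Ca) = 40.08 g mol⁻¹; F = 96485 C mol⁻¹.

133 min

n(Ca) = m/M = 51.9 / 40.08 = 1.295 mol.
Each Ca atom requires 2 electrons, so n(e⁻) = 2 × 1.295 = 2.590 mol.
Q = n(e⁻)·F = 2.590 × 96485 = 249900 C.
t = Q/I = 249900 / 31.20 A = 8009 s = 133 min.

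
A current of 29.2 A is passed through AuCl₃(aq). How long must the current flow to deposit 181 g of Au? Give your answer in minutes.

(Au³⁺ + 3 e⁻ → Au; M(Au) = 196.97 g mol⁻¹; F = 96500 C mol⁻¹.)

152 min

n(Au) = m/M = 181 / 196.97 = 0.9189 mol.
Each Au atom requires 3 electrons, so n(e⁻) = 3 × 0.9189 = 2.757 mol.
Q = n(e⁻)·F = 2.757 × 96500 = 266000 C.
t = Q/I = 266000 / 29.20 A = 9111 s = 152 min.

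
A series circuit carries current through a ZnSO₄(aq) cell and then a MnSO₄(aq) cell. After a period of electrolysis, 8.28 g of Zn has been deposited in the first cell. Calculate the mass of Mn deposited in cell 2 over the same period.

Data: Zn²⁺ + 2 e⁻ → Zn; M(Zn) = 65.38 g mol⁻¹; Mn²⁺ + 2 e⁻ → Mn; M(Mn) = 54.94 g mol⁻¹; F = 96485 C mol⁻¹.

n(Zn) = 8.28 / 65.38 = 0.1266 mol.
Since Zn²⁺ + 2 e⁻ → Zn, n(e⁻) passed = 2 × 0.1266 = 0.2533 mol.
Cells in series carry the same charge, so the same 0.2533 mol of electrons passes through cell 2.
Mn²⁺ + 2 e⁻ → Mn, so n(Mn) = 0.2533 / 2 = 0.1266 mol.
m(Mn) = 0.1266 × 54.94 = 6.96 g.

6.96 g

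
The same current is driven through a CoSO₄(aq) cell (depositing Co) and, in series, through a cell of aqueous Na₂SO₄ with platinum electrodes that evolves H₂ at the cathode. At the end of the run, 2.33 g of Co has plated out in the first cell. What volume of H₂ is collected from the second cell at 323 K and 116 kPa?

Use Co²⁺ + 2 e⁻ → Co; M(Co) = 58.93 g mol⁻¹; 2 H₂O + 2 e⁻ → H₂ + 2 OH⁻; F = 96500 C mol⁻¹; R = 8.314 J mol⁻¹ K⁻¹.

0.915 L

n(Co) = 2.33 / 58.93 = 0.03954 mol, so n(e⁻) = 2 × 0.03954 = 0.07908 mol.
The cells are in series, so the same 0.07908 mol of electrons passes through the second cell.
2 H₂O + 2 e⁻ → H₂ + 2 OH⁻ — 2 mol e⁻ per mol H₂, so n(H₂) = 0.07908/2 = 0.03954 mol.
V = nRT/P = (0.03954 × 8.314 × 323) / (116 × 10³) = 9.15 × 10⁻⁴ m³ = 0.915 L.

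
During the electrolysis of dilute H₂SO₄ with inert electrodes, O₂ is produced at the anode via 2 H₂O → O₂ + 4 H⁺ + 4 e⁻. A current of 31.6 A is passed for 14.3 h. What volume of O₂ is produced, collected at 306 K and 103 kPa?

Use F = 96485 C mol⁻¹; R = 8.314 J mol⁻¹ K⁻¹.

104 L

Q = I·t = 31.60 A × 51480 s = 1627000 C.
n(e⁻) = Q/F = 1627000 / 96485 = 16.86 mol.
4 electrons are transferred per O₂ molecule, so n(O₂) = 16.86 / 4 = 4.215 mol.
V = nRT/P = (4.215 × 8.314 × 306) / (103 × 10³ Pa) = 0.104 m³ = 104 L.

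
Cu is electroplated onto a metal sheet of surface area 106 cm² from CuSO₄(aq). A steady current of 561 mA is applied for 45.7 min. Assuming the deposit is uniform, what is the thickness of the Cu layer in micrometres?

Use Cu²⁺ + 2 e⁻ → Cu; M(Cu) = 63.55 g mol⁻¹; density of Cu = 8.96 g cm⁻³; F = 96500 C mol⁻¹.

5.33 μm

Q = I·t = 0.5610 × 2742.0 = 1538 C; n(e⁻) = 0.01594 mol.
n(Cu) = n(e⁻)/2 = 0.007970 mol, so m = 0.007970 × 63.55 = 0.5065 g.
Volume = m/ρ = 0.5065 / 8.96 = 0.05653 cm³.
Thickness = V/A = 0.05653 / 106 = 5.33 × 10⁻⁴ cm = 5.33 μm.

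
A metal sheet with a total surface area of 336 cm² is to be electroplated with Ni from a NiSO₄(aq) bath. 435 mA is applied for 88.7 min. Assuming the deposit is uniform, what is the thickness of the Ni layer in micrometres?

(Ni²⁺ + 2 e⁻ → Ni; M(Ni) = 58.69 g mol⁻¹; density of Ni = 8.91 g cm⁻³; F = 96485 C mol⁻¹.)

Q = I·t = 0.4350 × 5322.0 = 2315 C; n(e⁻) = 0.02399 mol.
n(Ni) = n(e⁻)/2 = 0.01200 mol, so m = 0.01200 × 58.69 = 0.7041 g.
Volume = m/ρ = 0.7041 / 8.91 = 0.07902 cm³.
Thickness = V/A = 0.07902 / 336 = 2.35 × 10⁻⁴ cm = 2.35 μm.

2.35 μm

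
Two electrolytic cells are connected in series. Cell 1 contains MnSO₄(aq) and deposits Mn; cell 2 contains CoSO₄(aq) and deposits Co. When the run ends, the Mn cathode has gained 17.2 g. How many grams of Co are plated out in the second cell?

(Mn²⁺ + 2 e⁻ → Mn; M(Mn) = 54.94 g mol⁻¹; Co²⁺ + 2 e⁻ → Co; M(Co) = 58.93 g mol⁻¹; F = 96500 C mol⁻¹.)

n(Mn) = 17.2 / 54.94 = 0.3131 mol.
Since Mn²⁺ + 2 e⁻ → Mn, n(e⁻) passed = 2 × 0.3131 = 0.6261 mol.
Cells in series carry the same charge, so the same 0.6261 mol of electrons passes through cell 2.
Co²⁺ + 2 e⁻ → Co, so n(Co) = 0.6261 / 2 = 0.3131 mol.
m(Co) = 0.3131 × 58.93 = 18.4 g.

18.4 g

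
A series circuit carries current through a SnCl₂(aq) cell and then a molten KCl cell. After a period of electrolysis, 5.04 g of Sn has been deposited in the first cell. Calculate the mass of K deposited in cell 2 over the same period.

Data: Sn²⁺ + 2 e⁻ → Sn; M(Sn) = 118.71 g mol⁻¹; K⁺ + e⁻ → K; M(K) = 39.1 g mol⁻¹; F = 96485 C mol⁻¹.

n(Sn) = 5.04 / 118.71 = 0.04246 mol.
Since Sn²⁺ + 2 e⁻ → Sn, n(e⁻) passed = 2 × 0.04246 = 0.08491 mol.
Cells in series carry the same charge, so the same 0.08491 mol of electrons passes through cell 2.
K⁺ + e⁻ → K, so n(K) = 0.08491 / 1 = 0.08491 mol.
m(K) = 0.08491 × 39.1 = 3.32 g.

3.32 g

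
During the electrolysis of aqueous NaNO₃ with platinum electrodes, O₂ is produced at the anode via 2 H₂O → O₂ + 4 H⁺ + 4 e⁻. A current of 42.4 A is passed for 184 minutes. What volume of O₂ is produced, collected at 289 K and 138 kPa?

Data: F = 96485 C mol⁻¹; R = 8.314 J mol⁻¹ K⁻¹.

21.1 L

Q = I·t = 42.40 A × 11040 s = 468100 C.
n(e⁻) = Q/F = 468100 / 96485 = 4.851 mol.
4 electrons are transferred per O₂ molecule, so n(O₂) = 4.851 / 4 = 1.213 mol.
V = nRT/P = (1.213 × 8.314 × 289) / (138 × 10³ Pa) = 0.0211 m³ = 21.1 L.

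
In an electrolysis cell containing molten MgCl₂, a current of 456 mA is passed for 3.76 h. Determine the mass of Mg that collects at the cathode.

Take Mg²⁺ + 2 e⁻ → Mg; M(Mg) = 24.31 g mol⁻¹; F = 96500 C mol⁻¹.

0.777 g

Q = I·t = 0.4560 A × 13536 s = 6172 C.
n(e⁻) = Q/F = 6172 / 96500 = 0.06396 mol.
Mg²⁺ + 2 e⁻ → Mg, so n(Mg) = n(e⁻)/2 = 0.03198 mol.
m = n·M = 0.03198 × 24.31 = 0.777 g.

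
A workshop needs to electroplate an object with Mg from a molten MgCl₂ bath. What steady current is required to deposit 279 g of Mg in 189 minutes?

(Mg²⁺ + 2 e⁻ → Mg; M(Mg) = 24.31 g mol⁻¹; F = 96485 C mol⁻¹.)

n(Mg) = 279 / 24.31 = 11.48 mol.
n(e⁻) = 2 × 11.48 = 22.95 mol.
Q = n(e⁻)·F = 22.95 × 96485 = 2215000 C.
I = Q/t = 2215000 / 11340 s = 195 A.

195 A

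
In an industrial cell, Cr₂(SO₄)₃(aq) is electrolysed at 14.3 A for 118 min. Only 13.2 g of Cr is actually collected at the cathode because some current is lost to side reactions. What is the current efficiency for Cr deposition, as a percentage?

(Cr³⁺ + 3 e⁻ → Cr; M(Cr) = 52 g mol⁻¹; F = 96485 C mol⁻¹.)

Q = I·t = 14.30 × 7080.0 = 101200 C; n(e⁻) = 101200/96485 = 1.049 mol.
Theoretical n(Cr) = n(e⁻)/3 = 0.3498 mol, i.e. m_theo = 0.3498 × 52 = 18.19 g.
Efficiency = m_actual / m_theo = 13.2 / 18.19 = 72.6 %.

72.6 %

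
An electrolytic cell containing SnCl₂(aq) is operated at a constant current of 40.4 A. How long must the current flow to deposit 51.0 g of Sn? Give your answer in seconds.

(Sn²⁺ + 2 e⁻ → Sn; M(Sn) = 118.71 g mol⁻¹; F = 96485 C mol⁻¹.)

2050 s

n(Sn) = m/M = 51.0 / 118.71 = 0.4296 mol.
Each Sn atom requires 2 electrons, so n(e⁻) = 2 × 0.4296 = 0.8592 mol.
Q = n(e⁻)·F = 0.8592 × 96485 = 82900 C.
t = Q/I = 82900 / 40.40 A = 2052 s.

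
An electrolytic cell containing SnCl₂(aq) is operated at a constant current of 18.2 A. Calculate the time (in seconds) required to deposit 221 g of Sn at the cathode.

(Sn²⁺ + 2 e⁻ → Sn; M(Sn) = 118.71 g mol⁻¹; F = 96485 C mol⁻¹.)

n(Sn) = m/M = 221 / 118.71 = 1.862 mol.
Each Sn atom requires 2 electrons, so n(e⁻) = 2 × 1.862 = 3.723 mol.
Q = n(e⁻)·F = 3.723 × 96485 = 359200 C.
t = Q/I = 359200 / 18.20 A = 19740 s.

19700 s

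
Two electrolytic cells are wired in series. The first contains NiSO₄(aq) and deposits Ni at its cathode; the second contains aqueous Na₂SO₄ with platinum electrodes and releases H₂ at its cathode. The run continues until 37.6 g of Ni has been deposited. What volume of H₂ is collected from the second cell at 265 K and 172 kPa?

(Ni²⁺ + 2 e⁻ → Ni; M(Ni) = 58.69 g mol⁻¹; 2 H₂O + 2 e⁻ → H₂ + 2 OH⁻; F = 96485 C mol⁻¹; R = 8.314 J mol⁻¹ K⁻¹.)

n(Ni) = 37.6 / 58.69 = 0.6407 mol, so n(e⁻) = 2 × 0.6407 = 1.281 mol.
The cells are in series, so the same 1.281 mol of electrons passes through the second cell.
2 H₂O + 2 e⁻ → H₂ + 2 OH⁻ — 2 mol e⁻ per mol H₂, so n(H₂) = 1.281/2 = 0.6407 mol.
V = nRT/P = (0.6407 × 8.314 × 265) / (172 × 10³) = 0.00821 m³ = 8.21 L.

8.21 L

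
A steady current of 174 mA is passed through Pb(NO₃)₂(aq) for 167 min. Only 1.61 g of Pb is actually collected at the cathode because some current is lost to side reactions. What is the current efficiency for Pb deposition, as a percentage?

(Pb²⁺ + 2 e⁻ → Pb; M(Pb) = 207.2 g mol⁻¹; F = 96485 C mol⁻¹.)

Q = I·t = 0.1740 × 10020 = 1743 C; n(e⁻) = 1743/96485 = 0.01807 mol.
Theoretical n(Pb) = n(e⁻)/2 = 0.009035 mol, i.e. m_theo = 0.009035 × 207.2 = 1.872 g.
Efficiency = m_actual / m_theo = 1.61 / 1.872 = 86.0 %.

86.0 %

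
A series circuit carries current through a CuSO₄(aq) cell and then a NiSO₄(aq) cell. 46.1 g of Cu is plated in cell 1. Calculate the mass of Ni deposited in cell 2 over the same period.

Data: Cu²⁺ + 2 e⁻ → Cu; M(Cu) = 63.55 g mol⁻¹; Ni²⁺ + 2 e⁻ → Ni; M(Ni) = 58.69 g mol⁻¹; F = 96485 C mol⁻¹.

n(Cu) = 46.1 / 63.55 = 0.7254 mol.
Since Cu²⁺ + 2 e⁻ → Cu, n(e⁻) passed = 2 × 0.7254 = 1.451 mol.
Cells in series carry the same charge, so the same 1.451 mol of electrons passes through cell 2.
Ni²⁺ + 2 e⁻ → Ni, so n(Ni) = 1.451 / 2 = 0.7254 mol.
m(Ni) = 0.7254 × 58.69 = 42.6 g.

42.6 g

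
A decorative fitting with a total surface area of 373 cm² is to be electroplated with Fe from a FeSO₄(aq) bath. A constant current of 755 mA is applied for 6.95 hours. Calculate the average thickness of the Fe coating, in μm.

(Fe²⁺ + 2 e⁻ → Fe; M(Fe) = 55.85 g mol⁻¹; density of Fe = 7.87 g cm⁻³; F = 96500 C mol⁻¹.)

Q = I·t = 0.7550 × 25020 = 18890 C; n(e⁻) = 0.1958 mol.
n(Fe) = n(e⁻)/2 = 0.09788 mol, so m = 0.09788 × 55.85 = 5.466 g.
Volume = m/ρ = 5.466 / 7.87 = 0.6946 cm³.
Thickness = V/A = 0.6946 / 373 = 0.00186 cm = 18.6 μm.

18.6 μm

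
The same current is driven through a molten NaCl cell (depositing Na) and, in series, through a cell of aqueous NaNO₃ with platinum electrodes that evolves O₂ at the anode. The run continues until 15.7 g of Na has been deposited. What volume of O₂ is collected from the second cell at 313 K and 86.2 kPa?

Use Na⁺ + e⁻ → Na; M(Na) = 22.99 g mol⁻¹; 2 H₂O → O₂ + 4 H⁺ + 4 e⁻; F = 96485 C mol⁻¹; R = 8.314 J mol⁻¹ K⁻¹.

n(Na) = 15.7 / 22.99 = 0.6829 mol, so n(e⁻) = 1 × 0.6829 = 0.6829 mol.
The cells are in series, so the same 0.6829 mol of electrons passes through the second cell.
2 H₂O → O₂ + 4 H⁺ + 4 e⁻ — 4 mol e⁻ per mol O₂, so n(O₂) = 0.6829/4 = 0.1707 mol.
V = nRT/P = (0.1707 × 8.314 × 313) / (86.2 × 10³) = 0.00515 m³ = 5.15 L.

5.15 L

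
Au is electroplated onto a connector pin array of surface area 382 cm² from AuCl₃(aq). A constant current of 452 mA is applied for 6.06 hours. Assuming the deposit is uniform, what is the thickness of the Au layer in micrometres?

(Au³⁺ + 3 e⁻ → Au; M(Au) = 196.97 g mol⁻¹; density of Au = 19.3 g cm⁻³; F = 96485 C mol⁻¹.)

Q = I·t = 0.4520 × 21816 = 9861 C; n(e⁻) = 0.1022 mol.
n(Au) = n(e⁻)/3 = 0.03407 mol, so m = 0.03407 × 196.97 = 6.710 g.
Volume = m/ρ = 6.710 / 19.3 = 0.3477 cm³.
Thickness = V/A = 0.3477 / 382 = 9.10 × 10⁻⁴ cm = 9.10 μm.

9.10 μm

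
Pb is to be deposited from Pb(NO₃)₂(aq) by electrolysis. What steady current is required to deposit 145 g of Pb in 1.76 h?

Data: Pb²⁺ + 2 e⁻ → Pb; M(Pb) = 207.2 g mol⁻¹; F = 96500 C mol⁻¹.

21.3 A

n(Pb) = 145 / 207.2 = 0.6998 mol.
n(e⁻) = 2 × 0.6998 = 1.400 mol.
Q = n(e⁻)·F = 1.400 × 96500 = 135100 C.
I = Q/t = 135100 / 6336.0 s = 21.3 A.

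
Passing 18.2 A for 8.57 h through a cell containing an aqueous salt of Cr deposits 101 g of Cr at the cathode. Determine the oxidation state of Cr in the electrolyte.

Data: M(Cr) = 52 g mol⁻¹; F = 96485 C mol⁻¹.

Q = I·t = 18.20 A × 30852 s = 561500 C, so n(e⁻) = 561500/96485 = 5.820 mol.
n(Cr) deposited = 101 / 52 = 1.942 mol.
Electrons per atom = n(e⁻)/n(Cr) = 5.820 / 1.942 = 3.00 ≈ 3, so the ion is Cr³⁺.

+3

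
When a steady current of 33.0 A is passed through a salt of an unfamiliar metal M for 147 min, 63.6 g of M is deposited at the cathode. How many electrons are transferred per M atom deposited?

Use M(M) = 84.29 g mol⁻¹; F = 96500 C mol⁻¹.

Q = I·t = 33.00 A × 8820.0 s = 291100 C, so n(e⁻) = 291100/96500 = 3.016 mol.
n(M) deposited = 63.6 / 84.29 = 0.7545 mol.
Electrons per atom = n(e⁻)/n(M) = 3.016 / 0.7545 = 4.00 ≈ 4, so the ion is M⁴⁺.

4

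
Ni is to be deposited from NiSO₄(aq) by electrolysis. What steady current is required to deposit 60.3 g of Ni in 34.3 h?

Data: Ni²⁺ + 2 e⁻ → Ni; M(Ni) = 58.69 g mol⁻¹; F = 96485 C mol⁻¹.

n(Ni) = 60.3 / 58.69 = 1.027 mol.
n(e⁻) = 2 × 1.027 = 2.055 mol.
Q = n(e⁻)·F = 2.055 × 96485 = 198300 C.
I = Q/t = 198300 / 123480 s = 1.61 A.

1.61 A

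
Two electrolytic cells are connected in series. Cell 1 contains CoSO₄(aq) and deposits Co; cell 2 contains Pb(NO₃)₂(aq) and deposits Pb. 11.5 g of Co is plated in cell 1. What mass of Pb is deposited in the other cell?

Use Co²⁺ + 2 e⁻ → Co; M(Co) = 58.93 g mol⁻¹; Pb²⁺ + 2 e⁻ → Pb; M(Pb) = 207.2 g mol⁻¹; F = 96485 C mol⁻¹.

n(Co) = 11.5 / 58.93 = 0.1951 mol.
Since Co²⁺ + 2 e⁻ → Co, n(e⁻) passed = 2 × 0.1951 = 0.3903 mol.
Cells in series carry the same charge, so the same 0.3903 mol of electrons passes through cell 2.
Pb²⁺ + 2 e⁻ → Pb, so n(Pb) = 0.3903 / 2 = 0.1951 mol.
m(Pb) = 0.1951 × 207.2 = 40.4 g.

40.4 g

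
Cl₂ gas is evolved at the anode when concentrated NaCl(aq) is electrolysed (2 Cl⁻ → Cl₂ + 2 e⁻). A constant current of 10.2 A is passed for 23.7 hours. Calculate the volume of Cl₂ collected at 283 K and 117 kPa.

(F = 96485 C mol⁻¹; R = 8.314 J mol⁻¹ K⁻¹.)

90.7 L

Q = I·t = 10.20 A × 85320 s = 870300 C.
n(e⁻) = Q/F = 870300 / 96485 = 9.020 mol.
2 electrons are transferred per Cl₂ molecule, so n(Cl₂) = 9.020 / 2 = 4.510 mol.
V = nRT/P = (4.510 × 8.314 × 283) / (117 × 10³ Pa) = 0.0907 m³ = 90.7 L.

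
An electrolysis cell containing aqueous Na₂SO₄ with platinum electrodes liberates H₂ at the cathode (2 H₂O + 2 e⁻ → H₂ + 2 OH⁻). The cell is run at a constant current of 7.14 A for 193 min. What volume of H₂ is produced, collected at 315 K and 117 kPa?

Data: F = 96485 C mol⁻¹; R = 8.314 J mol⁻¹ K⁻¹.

9.59 L

Q = I·t = 7.140 A × 11580 s = 82680 C.
n(e⁻) = Q/F = 82680 / 96485 = 0.8569 mol.
2 electrons are transferred per H₂ molecule, so n(H₂) = 0.8569 / 2 = 0.4285 mol.
V = nRT/P = (0.4285 × 8.314 × 315) / (117 × 10³ Pa) = 0.00959 m³ = 9.59 L.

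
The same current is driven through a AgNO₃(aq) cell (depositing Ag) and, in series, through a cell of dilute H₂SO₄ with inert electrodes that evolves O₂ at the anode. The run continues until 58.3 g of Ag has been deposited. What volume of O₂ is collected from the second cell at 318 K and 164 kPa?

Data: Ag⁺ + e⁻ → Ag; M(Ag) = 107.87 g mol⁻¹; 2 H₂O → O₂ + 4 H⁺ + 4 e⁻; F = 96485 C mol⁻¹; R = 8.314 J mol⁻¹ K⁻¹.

2.18 L

n(Ag) = 58.3 / 107.87 = 0.5405 mol, so n(e⁻) = 1 × 0.5405 = 0.5405 mol.
The cells are in series, so the same 0.5405 mol of electrons passes through the second cell.
2 H₂O → O₂ + 4 H⁺ + 4 e⁻ — 4 mol e⁻ per mol O₂, so n(O₂) = 0.5405/4 = 0.1351 mol.
V = nRT/P = (0.1351 × 8.314 × 318) / (164 × 10³) = 0.00218 m³ = 2.18 L.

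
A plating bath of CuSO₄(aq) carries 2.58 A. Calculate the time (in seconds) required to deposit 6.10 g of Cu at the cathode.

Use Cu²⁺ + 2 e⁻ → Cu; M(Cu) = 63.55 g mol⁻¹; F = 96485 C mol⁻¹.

7180 s

n(Cu) = m/M = 6.10 / 63.55 = 0.09599 mol.
Each Cu atom requires 2 electrons, so n(e⁻) = 2 × 0.09599 = 0.1920 mol.
Q = n(e⁻)·F = 0.1920 × 96485 = 18520 C.
t = Q/I = 18520 / 2.580 A = 7179 s.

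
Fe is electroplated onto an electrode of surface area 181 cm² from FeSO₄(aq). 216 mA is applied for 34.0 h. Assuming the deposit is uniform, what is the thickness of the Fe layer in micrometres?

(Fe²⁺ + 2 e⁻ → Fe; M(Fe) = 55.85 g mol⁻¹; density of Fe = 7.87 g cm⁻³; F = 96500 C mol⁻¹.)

53.7 μm

Q = I·t = 0.2160 × 122400 = 26440 C; n(e⁻) = 0.2740 mol.
n(Fe) = n(e⁻)/2 = 0.1370 mol, so m = 0.1370 × 55.85 = 7.651 g.
Volume = m/ρ = 7.651 / 7.87 = 0.9721 cm³.
Thickness = V/A = 0.9721 / 181 = 0.00537 cm = 53.7 μm.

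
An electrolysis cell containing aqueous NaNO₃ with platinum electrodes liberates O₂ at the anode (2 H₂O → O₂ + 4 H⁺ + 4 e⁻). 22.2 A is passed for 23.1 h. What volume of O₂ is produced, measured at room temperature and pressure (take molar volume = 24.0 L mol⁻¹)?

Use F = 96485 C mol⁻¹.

Q = I·t = 22.20 A × 83160 s = 1846000 C.
n(e⁻) = Q/F = 1846000 / 96485 = 19.13 mol.
4 electrons are transferred per O₂ molecule, so n(O₂) = 19.13 / 4 = 4.784 mol.
V = n × V_m = 4.784 × 24.0 = 115 L.

115 L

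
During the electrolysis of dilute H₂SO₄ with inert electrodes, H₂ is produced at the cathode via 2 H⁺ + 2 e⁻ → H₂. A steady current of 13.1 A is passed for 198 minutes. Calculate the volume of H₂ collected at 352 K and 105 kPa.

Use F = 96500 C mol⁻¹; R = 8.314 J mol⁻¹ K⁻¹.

22.5 L

Q = I·t = 13.10 A × 11880 s = 155600 C.
n(e⁻) = Q/F = 155600 / 96500 = 1.613 mol.
2 electrons are transferred per H₂ molecule, so n(H₂) = 1.613 / 2 = 0.8064 mol.
V = nRT/P = (0.8064 × 8.314 × 352) / (105 × 10³ Pa) = 0.0225 m³ = 22.5 L.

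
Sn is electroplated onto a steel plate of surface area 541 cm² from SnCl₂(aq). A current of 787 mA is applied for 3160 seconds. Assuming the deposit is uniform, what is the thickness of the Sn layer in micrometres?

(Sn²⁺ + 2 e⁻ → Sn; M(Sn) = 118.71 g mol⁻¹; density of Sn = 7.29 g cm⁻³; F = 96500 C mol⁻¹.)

3.88 μm

Q = I·t = 0.7870 × 3160.0 = 2487 C; n(e⁻) = 0.02577 mol.
n(Sn) = n(e⁻)/2 = 0.01289 mol, so m = 0.01289 × 118.71 = 1.530 g.
Volume = m/ρ = 1.530 / 7.29 = 0.2098 cm³.
Thickness = V/A = 0.2098 / 541 = 3.88 × 10⁻⁴ cm = 3.88 μm.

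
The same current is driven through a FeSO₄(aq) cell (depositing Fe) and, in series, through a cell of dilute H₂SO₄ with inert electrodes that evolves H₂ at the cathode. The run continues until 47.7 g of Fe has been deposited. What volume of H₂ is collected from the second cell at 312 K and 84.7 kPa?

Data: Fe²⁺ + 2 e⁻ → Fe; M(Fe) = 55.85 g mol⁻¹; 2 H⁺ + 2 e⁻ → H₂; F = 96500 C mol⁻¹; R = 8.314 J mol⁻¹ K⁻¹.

n(Fe) = 47.7 / 55.85 = 0.8541 mol, so n(e⁻) = 2 × 0.8541 = 1.708 mol.
The cells are in series, so the same 1.708 mol of electrons passes through the second cell.
2 H⁺ + 2 e⁻ → H₂ — 2 mol e⁻ per mol H₂, so n(H₂) = 1.708/2 = 0.8541 mol.
V = nRT/P = (0.8541 × 8.314 × 312) / (84.7 × 10³) = 0.0262 m³ = 26.2 L.

26.2 L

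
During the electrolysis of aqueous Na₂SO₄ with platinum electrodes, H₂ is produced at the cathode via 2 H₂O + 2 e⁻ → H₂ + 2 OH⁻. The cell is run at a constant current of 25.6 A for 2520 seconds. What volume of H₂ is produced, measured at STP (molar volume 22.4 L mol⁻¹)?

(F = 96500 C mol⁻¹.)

7.49 L

Q = I·t = 25.60 A × 2520.0 s = 64510 C.
n(e⁻) = Q/F = 64510 / 96500 = 0.6685 mol.
2 electrons are transferred per H₂ molecule, so n(H₂) = 0.6685 / 2 = 0.3343 mol.
V = n × V_m = 0.3343 × 22.4 = 7.49 L.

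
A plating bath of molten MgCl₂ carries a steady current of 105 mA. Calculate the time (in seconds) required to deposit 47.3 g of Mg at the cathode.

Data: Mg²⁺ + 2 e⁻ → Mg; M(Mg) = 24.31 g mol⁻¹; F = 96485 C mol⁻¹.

n(Mg) = m/M = 47.3 / 24.31 = 1.946 mol.
Each Mg atom requires 2 electrons, so n(e⁻) = 2 × 1.946 = 3.891 mol.
Q = n(e⁻)·F = 3.891 × 96485 = 375500 C.
t = Q/I = 375500 / 0.1050 A = 3576000 s.

3.58 × 10⁶ s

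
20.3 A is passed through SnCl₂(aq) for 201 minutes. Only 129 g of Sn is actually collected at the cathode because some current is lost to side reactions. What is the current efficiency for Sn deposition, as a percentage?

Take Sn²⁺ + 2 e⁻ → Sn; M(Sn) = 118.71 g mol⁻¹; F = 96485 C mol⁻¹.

Q = I·t = 20.30 × 12060 = 244800 C; n(e⁻) = 244800/96485 = 2.537 mol.
Theoretical n(Sn) = n(e⁻)/2 = 1.269 mol, i.e. m_theo = 1.269 × 118.71 = 150.6 g.
Efficiency = m_actual / m_theo = 129 / 150.6 = 85.7 %.

85.7 %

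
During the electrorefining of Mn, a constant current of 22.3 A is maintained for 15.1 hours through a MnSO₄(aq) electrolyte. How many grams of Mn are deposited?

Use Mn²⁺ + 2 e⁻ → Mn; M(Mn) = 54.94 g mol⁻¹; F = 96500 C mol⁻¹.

345 g

Q = I·t = 22.30 A × 54360 s = 1212000 C.
n(e⁻) = Q/F = 1212000 / 96500 = 12.56 mol.
Mn²⁺ + 2 e⁻ → Mn, so n(Mn) = n(e⁻)/2 = 6.281 mol.
m = n·M = 6.281 × 54.94 = 345 g.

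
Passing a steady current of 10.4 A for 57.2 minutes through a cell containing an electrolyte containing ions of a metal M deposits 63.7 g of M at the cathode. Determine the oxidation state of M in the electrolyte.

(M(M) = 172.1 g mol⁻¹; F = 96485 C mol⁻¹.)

Q = I·t = 10.40 A × 3432.0 s = 35690 C, so n(e⁻) = 35690/96485 = 0.3699 mol.
n(M) deposited = 63.7 / 172.1 = 0.3701 mol.
Electrons per atom = n(e⁻)/n(M) = 0.3699 / 0.3701 = 0.999 ≈ 1, so the ion is M⁺.

+1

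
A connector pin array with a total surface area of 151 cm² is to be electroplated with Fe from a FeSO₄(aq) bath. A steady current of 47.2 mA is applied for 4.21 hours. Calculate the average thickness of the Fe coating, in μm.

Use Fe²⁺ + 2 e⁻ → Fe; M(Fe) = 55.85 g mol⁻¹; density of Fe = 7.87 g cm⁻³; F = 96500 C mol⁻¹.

Q = I·t = 0.04720 × 15156 = 715.4 C; n(e⁻) = 0.007413 mol.
n(Fe) = n(e⁻)/2 = 0.003707 mol, so m = 0.003707 × 55.85 = 0.2070 g.
Volume = m/ρ = 0.2070 / 7.87 = 0.02630 cm³.
Thickness = V/A = 0.02630 / 151 = 1.74 × 10⁻⁴ cm = 1.74 μm.

1.74 μm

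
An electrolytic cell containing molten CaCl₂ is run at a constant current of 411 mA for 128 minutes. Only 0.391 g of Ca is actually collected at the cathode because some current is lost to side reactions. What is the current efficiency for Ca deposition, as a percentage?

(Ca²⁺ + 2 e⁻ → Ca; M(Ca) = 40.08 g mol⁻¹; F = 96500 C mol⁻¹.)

59.6 %

Q = I·t = 0.4110 × 7680.0 = 3156 C; n(e⁻) = 3156/96500 = 0.03271 mol.
Theoretical n(Ca) = n(e⁻)/2 = 0.01635 mol, i.e. m_theo = 0.01635 × 40.08 = 0.6555 g.
Efficiency = m_actual / m_theo = 0.391 / 0.6555 = 59.6 %.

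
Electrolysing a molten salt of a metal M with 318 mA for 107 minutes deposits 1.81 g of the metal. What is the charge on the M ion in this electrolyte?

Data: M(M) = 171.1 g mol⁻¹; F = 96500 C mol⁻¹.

+2

Q = I·t = 0.3180 A × 6420.0 s = 2042 C, so n(e⁻) = 2042/96500 = 0.02116 mol.
n(M) deposited = 1.81 / 171.1 = 0.01058 mol.
Electrons per atom = n(e⁻)/n(M) = 0.02116 / 0.01058 = 2.00 ≈ 2, so the ion is M²⁺.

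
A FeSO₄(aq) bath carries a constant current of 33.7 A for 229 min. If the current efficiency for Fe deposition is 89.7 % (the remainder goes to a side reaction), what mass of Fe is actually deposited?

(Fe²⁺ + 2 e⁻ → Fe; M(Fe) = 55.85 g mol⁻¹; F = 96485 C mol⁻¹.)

Q = I·t = 33.70 × 13740 = 463000 C.
n(e⁻) = 463000/96485 = 4.799 mol; theoretically n(Fe) = 4.799/2 = 2.400 mol, m_theo = 134.0 g.
At 89.7 % efficiency, m_actual = 0.897 × 134.0 = 120 g.

120 g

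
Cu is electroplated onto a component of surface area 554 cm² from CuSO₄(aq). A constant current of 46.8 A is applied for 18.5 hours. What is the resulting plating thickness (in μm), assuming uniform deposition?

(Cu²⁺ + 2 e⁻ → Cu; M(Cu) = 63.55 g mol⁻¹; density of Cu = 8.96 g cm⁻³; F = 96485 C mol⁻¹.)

Q = I·t = 46.80 × 66600 = 3117000 C; n(e⁻) = 32.30 mol.
n(Cu) = n(e⁻)/2 = 16.15 mol, so m = 16.15 × 63.55 = 1026 g.
Volume = m/ρ = 1026 / 8.96 = 114.6 cm³.
Thickness = V/A = 114.6 / 554 = 0.207 cm = 2070 μm.

2070 μm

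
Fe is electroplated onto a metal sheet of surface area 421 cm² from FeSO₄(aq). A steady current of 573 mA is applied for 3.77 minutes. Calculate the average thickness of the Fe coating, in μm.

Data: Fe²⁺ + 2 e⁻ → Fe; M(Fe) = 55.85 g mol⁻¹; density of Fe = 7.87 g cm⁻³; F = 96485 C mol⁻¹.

Q = I·t = 0.5730 × 226.20 = 129.6 C; n(e⁻) = 0.001343 mol.
n(Fe) = n(e⁻)/2 = 0.0006717 mol, so m = 0.0006717 × 55.85 = 0.03751 g.
Volume = m/ρ = 0.03751 / 7.87 = 0.004767 cm³.
Thickness = V/A = 0.004767 / 421 = 1.13 × 10⁻⁵ cm = 0.113 μm.

0.113 μm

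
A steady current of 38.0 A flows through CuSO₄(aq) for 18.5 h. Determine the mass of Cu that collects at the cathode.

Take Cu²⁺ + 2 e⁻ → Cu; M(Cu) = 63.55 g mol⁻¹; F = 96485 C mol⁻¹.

833 g

Q = I·t = 38.00 A × 66600 s = 2531000 C.
n(e⁻) = Q/F = 2531000 / 96485 = 26.23 mol.
Cu²⁺ + 2 e⁻ → Cu, so n(Cu) = n(e⁻)/2 = 13.11 mol.
m = n·M = 13.11 × 63.55 = 833 g.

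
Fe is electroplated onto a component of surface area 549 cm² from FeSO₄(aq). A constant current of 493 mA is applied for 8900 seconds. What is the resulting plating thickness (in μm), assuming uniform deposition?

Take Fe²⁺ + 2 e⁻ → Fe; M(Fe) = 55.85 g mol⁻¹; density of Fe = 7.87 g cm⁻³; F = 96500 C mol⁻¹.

Q = I·t = 0.4930 × 8900.0 = 4388 C; n(e⁻) = 0.04547 mol.
n(Fe) = n(e⁻)/2 = 0.02273 mol, so m = 0.02273 × 55.85 = 1.270 g.
Volume = m/ρ = 1.270 / 7.87 = 0.1613 cm³.
Thickness = V/A = 0.1613 / 549 = 2.94 × 10⁻⁴ cm = 2.94 μm.

2.94 μm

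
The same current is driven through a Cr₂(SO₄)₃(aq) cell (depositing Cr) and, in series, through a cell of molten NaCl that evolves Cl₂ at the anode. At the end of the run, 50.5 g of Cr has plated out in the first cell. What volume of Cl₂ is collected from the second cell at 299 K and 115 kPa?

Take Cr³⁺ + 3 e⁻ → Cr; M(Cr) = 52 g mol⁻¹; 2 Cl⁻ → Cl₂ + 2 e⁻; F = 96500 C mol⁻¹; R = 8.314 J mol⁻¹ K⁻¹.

31.5 L

n(Cr) = 50.5 / 52 = 0.9712 mol, so n(e⁻) = 3 × 0.9712 = 2.913 mol.
The cells are in series, so the same 2.913 mol of electrons passes through the second cell.
2 Cl⁻ → Cl₂ + 2 e⁻ — 2 mol e⁻ per mol Cl₂, so n(Cl₂) = 2.913/2 = 1.457 mol.
V = nRT/P = (1.457 × 8.314 × 299) / (115 × 10³) = 0.0315 m³ = 31.5 L.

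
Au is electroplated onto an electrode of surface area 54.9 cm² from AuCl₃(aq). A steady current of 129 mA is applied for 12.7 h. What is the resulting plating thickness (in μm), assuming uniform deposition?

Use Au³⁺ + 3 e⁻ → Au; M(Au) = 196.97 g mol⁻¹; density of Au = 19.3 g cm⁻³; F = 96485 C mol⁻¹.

37.9 μm

Q = I·t = 0.1290 × 45720 = 5898 C; n(e⁻) = 0.06113 mol.
n(Au) = n(e⁻)/3 = 0.02038 mol, so m = 0.02038 × 196.97 = 4.013 g.
Volume = m/ρ = 4.013 / 19.3 = 0.2079 cm³.
Thickness = V/A = 0.2079 / 54.9 = 0.00379 cm = 37.9 μm.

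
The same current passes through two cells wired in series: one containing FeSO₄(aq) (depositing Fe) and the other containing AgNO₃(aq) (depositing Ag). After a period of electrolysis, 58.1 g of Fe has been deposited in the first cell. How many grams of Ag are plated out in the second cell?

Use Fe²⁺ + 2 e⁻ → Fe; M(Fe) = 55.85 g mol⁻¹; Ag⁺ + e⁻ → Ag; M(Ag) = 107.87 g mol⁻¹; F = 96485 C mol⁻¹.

224 g

n(Fe) = 58.1 / 55.85 = 1.040 mol.
Since Fe²⁺ + 2 e⁻ → Fe, n(e⁻) passed = 2 × 1.040 = 2.081 mol.
Cells in series carry the same charge, so the same 2.081 mol of electrons passes through cell 2.
Ag⁺ + e⁻ → Ag, so n(Ag) = 2.081 / 1 = 2.081 mol.
m(Ag) = 2.081 × 107.87 = 224 g.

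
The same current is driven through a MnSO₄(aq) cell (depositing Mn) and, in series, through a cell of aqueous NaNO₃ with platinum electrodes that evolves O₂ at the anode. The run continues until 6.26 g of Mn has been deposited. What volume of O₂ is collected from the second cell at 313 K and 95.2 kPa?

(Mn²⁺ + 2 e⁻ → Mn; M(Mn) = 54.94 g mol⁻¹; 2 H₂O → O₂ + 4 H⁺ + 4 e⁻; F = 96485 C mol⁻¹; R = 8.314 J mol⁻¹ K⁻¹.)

n(Mn) = 6.26 / 54.94 = 0.1139 mol, so n(e⁻) = 2 × 0.1139 = 0.2279 mol.
The cells are in series, so the same 0.2279 mol of electrons passes through the second cell.
2 H₂O → O₂ + 4 H⁺ + 4 e⁻ — 4 mol e⁻ per mol O₂, so n(O₂) = 0.2279/4 = 0.05697 mol.
V = nRT/P = (0.05697 × 8.314 × 313) / (95.2 × 10³) = 0.00156 m³ = 1.56 L.

1.56 L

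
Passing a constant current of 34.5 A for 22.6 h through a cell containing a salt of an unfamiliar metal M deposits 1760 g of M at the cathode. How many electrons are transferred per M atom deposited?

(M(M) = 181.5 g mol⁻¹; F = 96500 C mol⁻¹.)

Q = I·t = 34.50 A × 81360 s = 2807000 C, so n(e⁻) = 2807000/96500 = 29.09 mol.
n(M) deposited = 1760 / 181.5 = 9.697 mol.
Electrons per atom = n(e⁻)/n(M) = 29.09 / 9.697 = 3.00 ≈ 3, so the ion is M³⁺.

3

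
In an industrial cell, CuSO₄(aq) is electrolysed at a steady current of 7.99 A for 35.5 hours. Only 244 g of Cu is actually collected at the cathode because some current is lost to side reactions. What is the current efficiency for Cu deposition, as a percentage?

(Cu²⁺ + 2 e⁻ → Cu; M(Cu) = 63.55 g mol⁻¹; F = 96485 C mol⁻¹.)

72.6 %

Q = I·t = 7.990 × 127800 = 1021000 C; n(e⁻) = 1021000/96485 = 10.58 mol.
Theoretical n(Cu) = n(e⁻)/2 = 5.292 mol, i.e. m_theo = 5.292 × 63.55 = 336.3 g.
Efficiency = m_actual / m_theo = 244 / 336.3 = 72.6 %.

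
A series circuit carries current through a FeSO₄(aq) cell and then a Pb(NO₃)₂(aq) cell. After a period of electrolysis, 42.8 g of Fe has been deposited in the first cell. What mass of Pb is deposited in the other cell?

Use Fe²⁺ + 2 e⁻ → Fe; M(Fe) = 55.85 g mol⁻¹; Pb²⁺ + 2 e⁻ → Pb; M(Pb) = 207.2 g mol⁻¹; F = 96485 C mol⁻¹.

159 g

n(Fe) = 42.8 / 55.85 = 0.7663 mol.
Since Fe²⁺ + 2 e⁻ → Fe, n(e⁻) passed = 2 × 0.7663 = 1.533 mol.
Cells in series carry the same charge, so the same 1.533 mol of electrons passes through cell 2.
Pb²⁺ + 2 e⁻ → Pb, so n(Pb) = 1.533 / 2 = 0.7663 mol.
m(Pb) = 0.7663 × 207.2 = 159 g.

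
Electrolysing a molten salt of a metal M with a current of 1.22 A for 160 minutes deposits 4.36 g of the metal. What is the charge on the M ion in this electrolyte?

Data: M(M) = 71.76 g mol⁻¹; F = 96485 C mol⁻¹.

Q = I·t = 1.220 A × 9600.0 s = 11710 C, so n(e⁻) = 11710/96485 = 0.1214 mol.
n(M) deposited = 4.36 / 71.76 = 0.06076 mol.
Electrons per atom = n(e⁻)/n(M) = 0.1214 / 0.06076 = 2.00 ≈ 2, so the ion is M²⁺.

+2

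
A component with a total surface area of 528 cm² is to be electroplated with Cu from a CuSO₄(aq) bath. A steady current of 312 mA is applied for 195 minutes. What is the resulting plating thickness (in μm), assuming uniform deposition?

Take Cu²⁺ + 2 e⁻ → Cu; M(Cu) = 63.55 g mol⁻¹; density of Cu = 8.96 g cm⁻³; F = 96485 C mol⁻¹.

2.54 μm

Q = I·t = 0.3120 × 11700 = 3650 C; n(e⁻) = 0.03783 mol.
n(Cu) = n(e⁻)/2 = 0.01892 mol, so m = 0.01892 × 63.55 = 1.202 g.
Volume = m/ρ = 1.202 / 8.96 = 0.1342 cm³.
Thickness = V/A = 0.1342 / 528 = 2.54 × 10⁻⁴ cm = 2.54 μm.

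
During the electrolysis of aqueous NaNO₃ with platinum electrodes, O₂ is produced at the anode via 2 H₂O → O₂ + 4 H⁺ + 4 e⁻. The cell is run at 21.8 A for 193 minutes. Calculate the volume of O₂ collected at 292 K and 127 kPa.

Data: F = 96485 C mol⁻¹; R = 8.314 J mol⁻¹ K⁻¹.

Q = I·t = 21.80 A × 11580 s = 252400 C.
n(e⁻) = Q/F = 252400 / 96485 = 2.616 mol.
4 electrons are transferred per O₂ molecule, so n(O₂) = 2.616 / 4 = 0.6541 mol.
V = nRT/P = (0.6541 × 8.314 × 292) / (127 × 10³ Pa) = 0.0125 m³ = 12.5 L.

12.5 L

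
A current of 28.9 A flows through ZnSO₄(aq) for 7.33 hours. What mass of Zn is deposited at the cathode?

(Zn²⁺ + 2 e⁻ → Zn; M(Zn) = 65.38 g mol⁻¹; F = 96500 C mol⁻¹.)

258 g

Q = I·t = 28.90 A × 26388 s = 762600 C.
n(e⁻) = Q/F = 762600 / 96500 = 7.903 mol.
Zn²⁺ + 2 e⁻ → Zn, so n(Zn) = n(e⁻)/2 = 3.951 mol.
m = n·M = 3.951 × 65.38 = 258 g.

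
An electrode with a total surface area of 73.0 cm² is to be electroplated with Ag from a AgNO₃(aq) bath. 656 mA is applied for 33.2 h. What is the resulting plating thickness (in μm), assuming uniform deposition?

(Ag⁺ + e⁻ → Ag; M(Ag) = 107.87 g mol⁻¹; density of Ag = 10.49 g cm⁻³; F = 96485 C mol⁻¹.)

Q = I·t = 0.6560 × 119520 = 78410 C; n(e⁻) = 0.8126 mol.
n(Ag) = n(e⁻)/1 = 0.8126 mol, so m = 0.8126 × 107.87 = 87.66 g.
Volume = m/ρ = 87.66 / 10.49 = 8.356 cm³.
Thickness = V/A = 8.356 / 73.0 = 0.114 cm = 1140 μm.

1140 μm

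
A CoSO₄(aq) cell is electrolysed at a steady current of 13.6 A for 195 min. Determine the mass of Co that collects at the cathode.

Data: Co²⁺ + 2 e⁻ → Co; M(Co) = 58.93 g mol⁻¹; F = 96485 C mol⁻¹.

Q = I·t = 13.60 A × 11700 s = 159100 C.
n(e⁻) = Q/F = 159100 / 96485 = 1.649 mol.
Co²⁺ + 2 e⁻ → Co, so n(Co) = n(e⁻)/2 = 0.8246 mol.
m = n·M = 0.8246 × 58.93 = 48.6 g.

48.6 g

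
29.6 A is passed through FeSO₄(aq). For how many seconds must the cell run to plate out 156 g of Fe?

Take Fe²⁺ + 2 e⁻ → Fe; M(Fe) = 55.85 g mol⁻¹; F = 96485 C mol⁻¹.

18200 s

n(Fe) = m/M = 156 / 55.85 = 2.793 mol.
Each Fe atom requires 2 electrons, so n(e⁻) = 2 × 2.793 = 5.586 mol.
Q = n(e⁻)·F = 5.586 × 96485 = 539000 C.
t = Q/I = 539000 / 29.60 A = 18210 s.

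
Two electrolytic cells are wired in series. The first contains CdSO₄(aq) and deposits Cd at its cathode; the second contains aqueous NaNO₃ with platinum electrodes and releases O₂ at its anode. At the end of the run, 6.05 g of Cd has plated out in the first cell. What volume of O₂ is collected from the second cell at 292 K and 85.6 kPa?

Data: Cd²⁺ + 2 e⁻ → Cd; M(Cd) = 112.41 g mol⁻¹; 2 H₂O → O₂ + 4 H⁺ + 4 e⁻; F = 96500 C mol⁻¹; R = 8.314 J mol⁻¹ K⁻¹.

n(Cd) = 6.05 / 112.41 = 0.05382 mol, so n(e⁻) = 2 × 0.05382 = 0.1076 mol.
The cells are in series, so the same 0.1076 mol of electrons passes through the second cell.
2 H₂O → O₂ + 4 H⁺ + 4 e⁻ — 4 mol e⁻ per mol O₂, so n(O₂) = 0.1076/4 = 0.02691 mol.
V = nRT/P = (0.02691 × 8.314 × 292) / (85.6 × 10³) = 7.63 × 10⁻⁴ m³ = 0.763 L.

0.763 L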